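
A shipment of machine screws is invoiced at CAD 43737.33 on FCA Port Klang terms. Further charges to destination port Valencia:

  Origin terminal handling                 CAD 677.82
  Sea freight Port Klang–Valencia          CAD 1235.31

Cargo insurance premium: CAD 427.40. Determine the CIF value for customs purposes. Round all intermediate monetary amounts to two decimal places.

CIF = FCA price + pre-shipment costs + freight + insurance
CIF = 43737.33 + 677.82 + 1235.31 + 427.40 = 46077.86

CIF value: CAD 46077.86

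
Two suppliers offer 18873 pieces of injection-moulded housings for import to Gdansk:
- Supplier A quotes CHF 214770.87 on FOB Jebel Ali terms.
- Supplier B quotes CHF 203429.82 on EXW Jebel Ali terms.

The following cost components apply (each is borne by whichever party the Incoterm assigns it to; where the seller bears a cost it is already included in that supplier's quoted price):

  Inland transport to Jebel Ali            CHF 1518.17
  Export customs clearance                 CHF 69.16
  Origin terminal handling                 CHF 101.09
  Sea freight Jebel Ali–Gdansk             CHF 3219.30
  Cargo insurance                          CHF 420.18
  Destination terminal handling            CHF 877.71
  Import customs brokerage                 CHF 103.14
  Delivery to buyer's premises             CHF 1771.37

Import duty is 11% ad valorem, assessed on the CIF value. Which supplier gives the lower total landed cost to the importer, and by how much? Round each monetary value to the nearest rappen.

Supplier A (FOB):
CIF value = FOB price + freight + insurance = 214770.87 + 3219.30 + 420.18 = 218410.35
Import duty = 218410.35 × 11% = 24025.14
Buyer bears (A): 3219.30 + 420.18 + 877.71 + 103.14 + 1771.37 = 6391.70
Landed cost (A) = invoice 214770.87 + 6391.70 + duty 24025.14 = 245187.71
Supplier B (EXW):
CIF value = EXW price + inland to port + export clearance + origin terminal + freight + insurance = 203429.82 + 1518.17 + 69.16 + 101.09 + 3219.30 + 420.18 = 208757.72
Import duty = 208757.72 × 11% = 22963.35
Buyer bears (B): 1518.17 + 69.16 + 101.09 + 3219.30 + 420.18 + 877.71 + 103.14 + 1771.37 = 8080.12
Landed cost (B) = invoice 203429.82 + 8080.12 + duty 22963.35 = 234473.29
Difference = |245187.71 − 234473.29| = 10714.42

Supplier B is cheaper by CHF 10714.42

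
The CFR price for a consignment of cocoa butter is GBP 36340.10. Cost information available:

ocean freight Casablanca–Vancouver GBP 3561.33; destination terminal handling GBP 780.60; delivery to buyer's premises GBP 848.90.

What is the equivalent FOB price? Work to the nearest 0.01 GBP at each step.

FOB price: GBP 32778.77

Not relevant to the conversion: destination terminal, delivery — on the buyer under both terms; not part of either seller's price.
From CFR to FOB, the seller no longer bears: freight.
FOB price = 36340.10 − 3561.33 = 32778.77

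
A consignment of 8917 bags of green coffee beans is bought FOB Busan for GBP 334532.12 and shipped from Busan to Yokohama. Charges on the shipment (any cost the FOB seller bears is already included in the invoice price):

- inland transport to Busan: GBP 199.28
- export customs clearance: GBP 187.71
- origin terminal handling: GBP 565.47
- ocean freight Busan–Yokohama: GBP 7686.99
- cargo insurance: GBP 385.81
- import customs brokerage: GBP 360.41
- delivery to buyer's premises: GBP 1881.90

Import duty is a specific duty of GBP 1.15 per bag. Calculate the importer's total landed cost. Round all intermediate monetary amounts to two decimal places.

FOB: the seller bears costs until goods are on board at the origin port; the buyer bears freight, insurance and all costs thereafter.
Already in the invoice (seller's account under FOB): inland to port, export clearance, origin terminal — exclude.
CIF value = FOB price + freight + insurance = 334532.12 + 7686.99 + 385.81 = 342604.92
Import duty = 8917 × 1.15 = 10254.55
Buyer bears: freight 7686.99 + insurance 385.81 + brokerage 360.41 + delivery 1881.90 + duty 10254.55 = 20569.66
Landed cost = invoice 334532.12 + 20569.66 = 355101.78

Total landed cost: GBP 355101.78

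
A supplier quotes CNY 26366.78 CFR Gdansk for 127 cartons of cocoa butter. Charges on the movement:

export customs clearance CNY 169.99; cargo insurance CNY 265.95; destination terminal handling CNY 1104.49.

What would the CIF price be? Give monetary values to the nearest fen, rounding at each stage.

Not relevant to the conversion: export clearance — on the seller under both CFR and CIF; already in the CFR price and stays in the CIF price. destination terminal — on the buyer under both terms; not part of either seller's price.
From CFR to CIF, the seller additionally bears: insurance.
CIF price = 26366.78 + 265.95 = 26632.73

CIF price: CNY 26632.73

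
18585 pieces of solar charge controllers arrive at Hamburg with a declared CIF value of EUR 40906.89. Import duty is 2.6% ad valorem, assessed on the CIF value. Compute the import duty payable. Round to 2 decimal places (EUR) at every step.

Import duty: EUR 1063.58

Import duty = 40906.89 × 2.6% = 1063.58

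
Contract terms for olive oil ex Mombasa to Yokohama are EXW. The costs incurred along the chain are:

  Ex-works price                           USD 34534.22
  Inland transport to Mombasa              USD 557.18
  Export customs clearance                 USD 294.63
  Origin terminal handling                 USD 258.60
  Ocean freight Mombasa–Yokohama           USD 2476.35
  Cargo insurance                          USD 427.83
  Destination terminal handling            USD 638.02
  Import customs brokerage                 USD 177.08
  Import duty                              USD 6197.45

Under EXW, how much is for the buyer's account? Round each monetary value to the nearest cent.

EXW: the seller makes goods available at their premises; the buyer bears all onward costs.
Seller's account: goods 34534.22 = 34534.22
Buyer's account: inland to port 557.18 + export clearance 294.63 + origin terminal 258.60 + freight 2476.35 + insurance 427.83 + destination terminal 638.02 + brokerage 177.08 + duty 6197.45 = 11027.14

Buyer's account: USD 11027.14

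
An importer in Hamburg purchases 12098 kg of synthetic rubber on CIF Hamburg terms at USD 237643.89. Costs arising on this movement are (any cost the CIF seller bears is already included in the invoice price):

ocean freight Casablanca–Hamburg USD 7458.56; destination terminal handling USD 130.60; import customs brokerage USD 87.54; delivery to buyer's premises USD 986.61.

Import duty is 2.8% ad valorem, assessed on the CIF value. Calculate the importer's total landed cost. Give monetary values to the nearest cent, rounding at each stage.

Total landed cost: USD 245502.67

CIF: the seller pays costs through ocean freight and marine insurance to the destination port.
Already in the invoice (seller's account under CIF): freight — exclude.
The CIF price already equals the CIF value: 237643.89
Import duty = 237643.89 × 2.8% = 6654.03
Buyer bears: destination terminal 130.60 + brokerage 87.54 + delivery 986.61 + duty 6654.03 = 7858.78
Landed cost = invoice 237643.89 + 7858.78 = 245502.67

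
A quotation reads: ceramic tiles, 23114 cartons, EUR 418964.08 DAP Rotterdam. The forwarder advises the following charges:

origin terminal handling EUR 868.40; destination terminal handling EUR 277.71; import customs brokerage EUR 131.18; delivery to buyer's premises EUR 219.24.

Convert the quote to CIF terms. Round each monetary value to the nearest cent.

Not relevant to the conversion: origin terminal — on the seller under both DAP and CIF; already in the DAP price and stays in the CIF price. brokerage — on the buyer under both terms; not part of either seller's price.
From DAP to CIF, the seller no longer bears: destination terminal, delivery.
CIF price = 418964.08 − 277.71 − 219.24 = 418467.13

CIF price: EUR 418467.13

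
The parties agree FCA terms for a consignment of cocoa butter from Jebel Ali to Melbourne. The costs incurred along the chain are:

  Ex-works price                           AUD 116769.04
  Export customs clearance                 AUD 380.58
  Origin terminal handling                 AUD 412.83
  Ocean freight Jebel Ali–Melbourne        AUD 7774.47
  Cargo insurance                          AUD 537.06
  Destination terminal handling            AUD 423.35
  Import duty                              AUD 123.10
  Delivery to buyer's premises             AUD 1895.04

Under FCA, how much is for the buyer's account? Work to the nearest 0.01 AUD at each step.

FCA: the seller delivers export-cleared goods to the carrier; the buyer bears costs from that point.
Seller's account: goods 116769.04 + export clearance 380.58 = 117149.62
Buyer's account: origin terminal 412.83 + freight 7774.47 + insurance 537.06 + destination terminal 423.35 + duty 123.10 + delivery 1895.04 = 11165.85

Buyer's account: AUD 11165.85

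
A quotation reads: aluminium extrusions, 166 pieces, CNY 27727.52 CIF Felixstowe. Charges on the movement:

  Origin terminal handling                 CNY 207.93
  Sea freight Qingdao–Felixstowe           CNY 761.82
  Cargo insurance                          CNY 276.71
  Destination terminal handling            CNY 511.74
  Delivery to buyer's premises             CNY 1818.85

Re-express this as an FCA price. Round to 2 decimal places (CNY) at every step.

FCA price: CNY 26481.06

Not relevant to the conversion: delivery, destination terminal — on the buyer under both terms; not part of either seller's price.
From CIF to FCA, the seller no longer bears: origin terminal, freight, insurance.
FCA price = 27727.52 − 207.93 − 761.82 − 276.71 = 26481.06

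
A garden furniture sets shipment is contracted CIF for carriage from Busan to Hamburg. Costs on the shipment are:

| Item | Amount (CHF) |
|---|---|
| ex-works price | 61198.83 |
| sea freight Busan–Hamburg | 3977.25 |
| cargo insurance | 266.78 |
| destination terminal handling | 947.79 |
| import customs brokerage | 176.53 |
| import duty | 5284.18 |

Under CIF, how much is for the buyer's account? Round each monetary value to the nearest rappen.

Buyer's account: CHF 6408.50

CIF: the seller pays costs through ocean freight and marine insurance to the destination port.
Seller's account: goods 61198.83 + freight 3977.25 + insurance 266.78 = 65442.86
Buyer's account: destination terminal 947.79 + brokerage 176.53 + duty 5284.18 = 6408.50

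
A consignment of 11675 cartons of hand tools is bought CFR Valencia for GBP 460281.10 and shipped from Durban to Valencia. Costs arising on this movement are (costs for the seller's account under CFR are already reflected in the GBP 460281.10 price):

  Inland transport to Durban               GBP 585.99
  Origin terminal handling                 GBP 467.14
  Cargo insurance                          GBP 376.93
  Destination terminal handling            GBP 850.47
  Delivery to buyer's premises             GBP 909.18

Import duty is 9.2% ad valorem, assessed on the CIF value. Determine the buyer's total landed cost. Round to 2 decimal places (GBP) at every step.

CFR: the seller pays costs through ocean freight to the destination port, but not insurance.
Already in the invoice (seller's account under CFR): inland to port, origin terminal — exclude.
CIF value = CFR price + insurance = 460281.10 + 376.93 = 460658.03
Import duty = 460658.03 × 9.2% = 42380.54
Buyer bears: insurance 376.93 + destination terminal 850.47 + delivery 909.18 + duty 42380.54 = 44517.12
Landed cost = invoice 460281.10 + 44517.12 = 504798.22

Total landed cost: GBP 504798.22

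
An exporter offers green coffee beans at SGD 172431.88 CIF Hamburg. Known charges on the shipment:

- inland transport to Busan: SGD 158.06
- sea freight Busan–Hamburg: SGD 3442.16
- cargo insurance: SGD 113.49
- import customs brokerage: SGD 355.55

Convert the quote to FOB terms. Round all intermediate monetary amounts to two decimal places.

FOB price: SGD 168876.23

Not relevant to the conversion: inland to port — on the seller under both CIF and FOB; already in the CIF price and stays in the FOB price. brokerage — on the buyer under both terms; not part of either seller's price.
From CIF to FOB, the seller no longer bears: freight, insurance.
FOB price = 172431.88 − 3442.16 − 113.49 = 168876.23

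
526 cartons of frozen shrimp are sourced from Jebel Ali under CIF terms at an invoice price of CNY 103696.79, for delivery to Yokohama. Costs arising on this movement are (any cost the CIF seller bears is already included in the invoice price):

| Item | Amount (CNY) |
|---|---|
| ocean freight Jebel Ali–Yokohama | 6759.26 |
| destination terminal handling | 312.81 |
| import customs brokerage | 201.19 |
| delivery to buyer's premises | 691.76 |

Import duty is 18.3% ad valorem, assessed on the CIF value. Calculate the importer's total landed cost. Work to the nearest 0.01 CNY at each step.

Total landed cost: CNY 123879.06

CIF: the seller pays costs through ocean freight and marine insurance to the destination port.
Already in the invoice (seller's account under CIF): freight — exclude.
The CIF price already equals the CIF value: 103696.79
Import duty = 103696.79 × 18.3% = 18976.51
Buyer bears: destination terminal 312.81 + brokerage 201.19 + delivery 691.76 + duty 18976.51 = 20182.27
Landed cost = invoice 103696.79 + 20182.27 = 123879.06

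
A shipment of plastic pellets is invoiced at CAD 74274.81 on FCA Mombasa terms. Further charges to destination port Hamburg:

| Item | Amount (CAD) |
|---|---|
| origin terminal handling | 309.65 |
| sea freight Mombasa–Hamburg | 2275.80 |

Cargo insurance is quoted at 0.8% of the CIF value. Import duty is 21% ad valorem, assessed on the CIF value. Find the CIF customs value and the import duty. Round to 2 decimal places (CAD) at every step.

Let C be the CIF value. C = FCA price + pre-shipment costs + freight + 0.8% × C
C − 0.8% × C = 74274.81 + 309.65 + 2275.80
0.992 × C = 76860.26
C = 76860.26 / 0.992 = 77480.10
Insurance premium = 0.8% × 77480.10 = 619.84
Import duty = 77480.10 × 21% = 16270.82

CIF value: CAD 77480.10; import duty: CAD 16270.82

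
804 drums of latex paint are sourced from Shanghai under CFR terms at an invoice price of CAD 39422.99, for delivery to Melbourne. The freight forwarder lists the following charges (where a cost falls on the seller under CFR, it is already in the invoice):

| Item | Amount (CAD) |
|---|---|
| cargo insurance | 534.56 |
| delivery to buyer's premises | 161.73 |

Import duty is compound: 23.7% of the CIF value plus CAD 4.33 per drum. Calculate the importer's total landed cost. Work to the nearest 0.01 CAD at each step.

Total landed cost: CAD 53070.54

CFR: the seller pays costs through ocean freight to the destination port, but not insurance.
CIF value = CFR price + insurance = 39422.99 + 534.56 = 39957.55
Ad valorem component: 39957.55 × 23.7% = 9469.94
Specific component: 804 × 4.33 = 3481.32
Import duty = 9469.94 + 3481.32 = 12951.26
Buyer bears: insurance 534.56 + delivery 161.73 + duty 12951.26 = 13647.55
Landed cost = invoice 39422.99 + 13647.55 = 53070.54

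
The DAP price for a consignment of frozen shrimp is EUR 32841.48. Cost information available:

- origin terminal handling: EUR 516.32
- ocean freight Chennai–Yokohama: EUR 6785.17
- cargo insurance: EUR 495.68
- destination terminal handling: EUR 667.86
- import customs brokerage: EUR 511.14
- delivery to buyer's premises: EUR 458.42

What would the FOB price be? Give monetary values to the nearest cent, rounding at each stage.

Not relevant to the conversion: origin terminal — on the seller under both DAP and FOB; already in the DAP price and stays in the FOB price. brokerage — on the buyer under both terms; not part of either seller's price.
From DAP to FOB, the seller no longer bears: freight, insurance, destination terminal, delivery.
FOB price = 32841.48 − 6785.17 − 495.68 − 667.86 − 458.42 = 24434.35

FOB price: EUR 24434.35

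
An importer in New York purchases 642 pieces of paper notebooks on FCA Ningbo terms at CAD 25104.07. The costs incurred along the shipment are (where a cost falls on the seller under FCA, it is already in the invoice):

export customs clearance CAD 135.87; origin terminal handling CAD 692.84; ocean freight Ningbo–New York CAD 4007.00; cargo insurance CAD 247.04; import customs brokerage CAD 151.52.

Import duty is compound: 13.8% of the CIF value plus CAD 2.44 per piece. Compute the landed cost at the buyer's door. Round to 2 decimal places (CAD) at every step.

Total landed cost: CAD 35915.98

FCA: the seller delivers export-cleared goods to the carrier; the buyer bears costs from that point.
Already in the invoice (seller's account under FCA): export clearance — exclude.
CIF value = FCA price + origin terminal + freight + insurance = 25104.07 + 692.84 + 4007.00 + 247.04 = 30050.95
Ad valorem component: 30050.95 × 13.8% = 4147.03
Specific component: 642 × 2.44 = 1566.48
Import duty = 4147.03 + 1566.48 = 5713.51
Buyer bears: origin terminal 692.84 + freight 4007.00 + insurance 247.04 + brokerage 151.52 + duty 5713.51 = 10811.91
Landed cost = invoice 25104.07 + 10811.91 = 35915.98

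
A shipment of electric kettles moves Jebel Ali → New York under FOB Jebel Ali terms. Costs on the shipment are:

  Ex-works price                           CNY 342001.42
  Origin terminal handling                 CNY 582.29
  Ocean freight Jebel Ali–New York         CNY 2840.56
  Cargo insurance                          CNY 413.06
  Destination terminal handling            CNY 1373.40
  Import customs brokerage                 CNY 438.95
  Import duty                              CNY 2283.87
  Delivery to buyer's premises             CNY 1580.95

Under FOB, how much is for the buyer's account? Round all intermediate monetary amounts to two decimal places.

FOB: the seller bears costs until goods are on board at the origin port; the buyer bears freight, insurance and all costs thereafter.
Seller's account: goods 342001.42 + origin terminal 582.29 = 342583.71
Buyer's account: freight 2840.56 + insurance 413.06 + destination terminal 1373.40 + brokerage 438.95 + duty 2283.87 + delivery 1580.95 = 8930.79

Buyer's account: CNY 8930.79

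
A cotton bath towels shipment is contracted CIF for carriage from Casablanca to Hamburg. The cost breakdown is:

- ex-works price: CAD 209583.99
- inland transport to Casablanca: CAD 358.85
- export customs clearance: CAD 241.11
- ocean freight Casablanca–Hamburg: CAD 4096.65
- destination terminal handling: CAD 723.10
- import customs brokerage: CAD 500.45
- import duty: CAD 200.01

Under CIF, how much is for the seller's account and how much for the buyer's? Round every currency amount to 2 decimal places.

CIF: the seller pays costs through ocean freight and marine insurance to the destination port.
Seller's account: goods 209583.99 + inland to port 358.85 + export clearance 241.11 + freight 4096.65 = 214280.60
Buyer's account: destination terminal 723.10 + brokerage 500.45 + duty 200.01 = 1423.56

Seller: CAD 214280.60; buyer: CAD 1423.56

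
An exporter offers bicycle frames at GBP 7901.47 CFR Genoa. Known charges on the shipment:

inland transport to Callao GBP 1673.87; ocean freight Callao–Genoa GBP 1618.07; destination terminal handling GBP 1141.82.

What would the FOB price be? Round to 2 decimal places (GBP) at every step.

FOB price: GBP 6283.40

Not relevant to the conversion: inland to port — on the seller under both CFR and FOB; already in the CFR price and stays in the FOB price. destination terminal — on the buyer under both terms; not part of either seller's price.
From CFR to FOB, the seller no longer bears: freight.
FOB price = 7901.47 − 1618.07 = 6283.40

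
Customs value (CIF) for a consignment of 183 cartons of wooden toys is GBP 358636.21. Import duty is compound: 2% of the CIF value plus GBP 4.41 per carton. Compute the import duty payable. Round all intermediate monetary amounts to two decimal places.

Ad valorem component: 358636.21 × 2% = 7172.72
Specific component: 183 × 4.41 = 807.03
Import duty = 7172.72 + 807.03 = 7979.75

Import duty: GBP 7979.75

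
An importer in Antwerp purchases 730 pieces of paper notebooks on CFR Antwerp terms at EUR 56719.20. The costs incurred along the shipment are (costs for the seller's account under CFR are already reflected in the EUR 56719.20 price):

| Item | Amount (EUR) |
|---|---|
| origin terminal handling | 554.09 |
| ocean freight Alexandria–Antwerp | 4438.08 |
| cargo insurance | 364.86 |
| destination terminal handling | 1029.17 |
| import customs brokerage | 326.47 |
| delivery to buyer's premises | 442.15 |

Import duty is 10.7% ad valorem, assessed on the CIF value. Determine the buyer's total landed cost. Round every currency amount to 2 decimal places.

CFR: the seller pays costs through ocean freight to the destination port, but not insurance.
Already in the invoice (seller's account under CFR): origin terminal, freight — exclude.
CIF value = CFR price + insurance = 56719.20 + 364.86 = 57084.06
Import duty = 57084.06 × 10.7% = 6107.99
Buyer bears: insurance 364.86 + destination terminal 1029.17 + brokerage 326.47 + delivery 442.15 + duty 6107.99 = 8270.64
Landed cost = invoice 56719.20 + 8270.64 = 64989.84

Total landed cost: EUR 64989.84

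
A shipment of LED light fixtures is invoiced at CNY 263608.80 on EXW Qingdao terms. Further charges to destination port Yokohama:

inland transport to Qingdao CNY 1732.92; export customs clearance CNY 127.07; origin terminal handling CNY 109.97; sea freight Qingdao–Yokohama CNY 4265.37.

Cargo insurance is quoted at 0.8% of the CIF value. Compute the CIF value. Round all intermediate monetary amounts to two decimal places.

Let C be the CIF value. C = EXW price + pre-shipment costs + freight + 0.8% × C
C − 0.8% × C = 263608.80 + 1732.92 + 127.07 + 109.97 + 4265.37
0.992 × C = 269844.13
C = 269844.13 / 0.992 = 272020.29
Insurance premium = 0.8% × 272020.29 = 2176.16

CIF value: CNY 272020.29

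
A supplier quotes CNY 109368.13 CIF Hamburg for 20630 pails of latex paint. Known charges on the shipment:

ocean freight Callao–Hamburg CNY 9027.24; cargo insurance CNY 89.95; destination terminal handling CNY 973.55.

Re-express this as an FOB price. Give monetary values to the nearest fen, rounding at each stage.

Not relevant to the conversion: destination terminal — on the buyer under both terms; not part of either seller's price.
From CIF to FOB, the seller no longer bears: freight, insurance.
FOB price = 109368.13 − 9027.24 − 89.95 = 100250.94

FOB price: CNY 100250.94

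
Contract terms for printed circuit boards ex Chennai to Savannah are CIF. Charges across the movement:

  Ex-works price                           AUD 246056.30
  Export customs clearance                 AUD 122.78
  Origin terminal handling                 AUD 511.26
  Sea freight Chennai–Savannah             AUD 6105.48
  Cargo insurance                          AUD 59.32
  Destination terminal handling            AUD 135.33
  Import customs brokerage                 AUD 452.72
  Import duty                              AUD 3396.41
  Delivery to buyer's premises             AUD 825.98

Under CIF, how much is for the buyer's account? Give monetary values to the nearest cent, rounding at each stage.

Buyer's account: AUD 4810.44

CIF: the seller pays costs through ocean freight and marine insurance to the destination port.
Seller's account: goods 246056.30 + export clearance 122.78 + origin terminal 511.26 + freight 6105.48 + insurance 59.32 = 252855.14
Buyer's account: destination terminal 135.33 + brokerage 452.72 + duty 3396.41 + delivery 825.98 = 4810.44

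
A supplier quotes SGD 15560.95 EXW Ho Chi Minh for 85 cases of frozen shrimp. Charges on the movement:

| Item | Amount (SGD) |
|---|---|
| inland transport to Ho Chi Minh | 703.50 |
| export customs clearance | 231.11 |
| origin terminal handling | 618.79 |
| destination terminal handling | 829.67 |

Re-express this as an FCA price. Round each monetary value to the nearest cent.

FCA price: SGD 16495.56

Not relevant to the conversion: destination terminal, origin terminal — on the buyer under both terms; not part of either seller's price.
From EXW to FCA, the seller additionally bears: inland to port, export clearance.
FCA price = 15560.95 + 703.50 + 231.11 = 16495.56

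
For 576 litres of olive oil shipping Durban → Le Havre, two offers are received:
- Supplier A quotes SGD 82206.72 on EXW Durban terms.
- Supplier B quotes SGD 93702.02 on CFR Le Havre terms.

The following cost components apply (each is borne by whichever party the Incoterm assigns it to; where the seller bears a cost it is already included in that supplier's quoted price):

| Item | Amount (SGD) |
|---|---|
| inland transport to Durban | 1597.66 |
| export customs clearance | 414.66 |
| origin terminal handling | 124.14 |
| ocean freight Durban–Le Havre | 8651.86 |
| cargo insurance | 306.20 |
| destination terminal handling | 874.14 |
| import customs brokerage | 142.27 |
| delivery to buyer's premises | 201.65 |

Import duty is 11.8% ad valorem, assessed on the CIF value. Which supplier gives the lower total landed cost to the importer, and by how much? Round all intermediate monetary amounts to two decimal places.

Supplier A (EXW):
CIF value = EXW price + inland to port + export clearance + origin terminal + freight + insurance = 82206.72 + 1597.66 + 414.66 + 124.14 + 8651.86 + 306.20 = 93301.24
Import duty = 93301.24 × 11.8% = 11009.55
Buyer bears (A): 1597.66 + 414.66 + 124.14 + 8651.86 + 306.20 + 874.14 + 142.27 + 201.65 = 12312.58
Landed cost (A) = invoice 82206.72 + 12312.58 + duty 11009.55 = 105528.85
Supplier B (CFR):
CIF value = CFR price + insurance = 93702.02 + 306.20 = 94008.22
Import duty = 94008.22 × 11.8% = 11092.97
Buyer bears (B): 306.20 + 874.14 + 142.27 + 201.65 = 1524.26
Landed cost (B) = invoice 93702.02 + 1524.26 + duty 11092.97 = 106319.25
Difference = |105528.85 − 106319.25| = 790.40

Supplier A is cheaper by SGD 790.40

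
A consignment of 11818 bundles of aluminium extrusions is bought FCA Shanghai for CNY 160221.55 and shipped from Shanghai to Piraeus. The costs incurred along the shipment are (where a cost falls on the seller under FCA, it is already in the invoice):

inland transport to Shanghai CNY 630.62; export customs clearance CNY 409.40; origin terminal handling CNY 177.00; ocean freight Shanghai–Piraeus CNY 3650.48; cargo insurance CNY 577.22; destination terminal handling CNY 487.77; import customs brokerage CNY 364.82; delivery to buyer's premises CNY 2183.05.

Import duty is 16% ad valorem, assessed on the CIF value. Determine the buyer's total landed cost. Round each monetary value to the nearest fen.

Total landed cost: CNY 194002.09

FCA: the seller delivers export-cleared goods to the carrier; the buyer bears costs from that point.
Already in the invoice (seller's account under FCA): inland to port, export clearance — exclude.
CIF value = FCA price + origin terminal + freight + insurance = 160221.55 + 177.00 + 3650.48 + 577.22 = 164626.25
Import duty = 164626.25 × 16% = 26340.20
Buyer bears: origin terminal 177.00 + freight 3650.48 + insurance 577.22 + destination terminal 487.77 + brokerage 364.82 + delivery 2183.05 + duty 26340.20 = 33780.54
Landed cost = invoice 160221.55 + 33780.54 = 194002.09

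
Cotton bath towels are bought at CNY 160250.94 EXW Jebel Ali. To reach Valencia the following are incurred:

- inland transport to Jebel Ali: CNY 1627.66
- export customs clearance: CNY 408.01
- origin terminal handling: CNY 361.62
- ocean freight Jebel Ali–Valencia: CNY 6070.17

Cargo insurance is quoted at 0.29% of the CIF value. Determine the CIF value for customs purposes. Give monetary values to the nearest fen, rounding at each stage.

CIF value: CNY 169209.11

Let C be the CIF value. C = EXW price + pre-shipment costs + freight + 0.29% × C
C − 0.29% × C = 160250.94 + 1627.66 + 408.01 + 361.62 + 6070.17
0.9971 × C = 168718.40
C = 168718.40 / 0.9971 = 169209.11
Insurance premium = 0.29% × 169209.11 = 490.71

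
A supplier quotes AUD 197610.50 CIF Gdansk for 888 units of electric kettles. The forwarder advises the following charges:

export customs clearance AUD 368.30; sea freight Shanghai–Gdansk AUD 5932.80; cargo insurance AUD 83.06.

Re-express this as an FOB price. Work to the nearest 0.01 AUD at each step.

FOB price: AUD 191594.64

Not relevant to the conversion: export clearance — on the seller under both CIF and FOB; already in the CIF price and stays in the FOB price.
From CIF to FOB, the seller no longer bears: freight, insurance.
FOB price = 197610.50 − 5932.80 − 83.06 = 191594.64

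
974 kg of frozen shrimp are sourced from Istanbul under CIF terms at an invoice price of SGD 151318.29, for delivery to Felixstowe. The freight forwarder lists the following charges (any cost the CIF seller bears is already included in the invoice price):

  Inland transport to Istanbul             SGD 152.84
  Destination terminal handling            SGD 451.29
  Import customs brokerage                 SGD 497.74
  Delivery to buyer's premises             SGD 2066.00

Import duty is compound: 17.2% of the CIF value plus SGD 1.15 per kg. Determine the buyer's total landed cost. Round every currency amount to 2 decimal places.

Total landed cost: SGD 181480.17

CIF: the seller pays costs through ocean freight and marine insurance to the destination port.
Already in the invoice (seller's account under CIF): inland to port — exclude.
The CIF price already equals the CIF value: 151318.29
Ad valorem component: 151318.29 × 17.2% = 26026.75
Specific component: 974 × 1.15 = 1120.10
Import duty = 26026.75 + 1120.10 = 27146.85
Buyer bears: destination terminal 451.29 + brokerage 497.74 + delivery 2066.00 + duty 27146.85 = 30161.88
Landed cost = invoice 151318.29 + 30161.88 = 181480.17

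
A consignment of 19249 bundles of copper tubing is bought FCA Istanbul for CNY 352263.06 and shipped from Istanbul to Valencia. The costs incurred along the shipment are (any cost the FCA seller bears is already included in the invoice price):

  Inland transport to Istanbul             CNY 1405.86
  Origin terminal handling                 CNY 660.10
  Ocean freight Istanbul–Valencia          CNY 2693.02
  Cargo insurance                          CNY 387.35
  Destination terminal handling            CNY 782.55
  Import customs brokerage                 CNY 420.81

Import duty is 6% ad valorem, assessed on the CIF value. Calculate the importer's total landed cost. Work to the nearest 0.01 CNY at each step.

Total landed cost: CNY 378567.10

FCA: the seller delivers export-cleared goods to the carrier; the buyer bears costs from that point.
Already in the invoice (seller's account under FCA): inland to port — exclude.
CIF value = FCA price + origin terminal + freight + insurance = 352263.06 + 660.10 + 2693.02 + 387.35 = 356003.53
Import duty = 356003.53 × 6% = 21360.21
Buyer bears: origin terminal 660.10 + freight 2693.02 + insurance 387.35 + destination terminal 782.55 + brokerage 420.81 + duty 21360.21 = 26304.04
Landed cost = invoice 352263.06 + 26304.04 = 378567.10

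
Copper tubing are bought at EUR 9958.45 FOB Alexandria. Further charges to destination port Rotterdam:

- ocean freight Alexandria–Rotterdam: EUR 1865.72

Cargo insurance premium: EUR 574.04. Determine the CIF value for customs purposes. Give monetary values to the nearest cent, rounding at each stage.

CIF = FOB price + freight + insurance
CIF = 9958.45 + 1865.72 + 574.04 = 12398.21

CIF value: EUR 12398.21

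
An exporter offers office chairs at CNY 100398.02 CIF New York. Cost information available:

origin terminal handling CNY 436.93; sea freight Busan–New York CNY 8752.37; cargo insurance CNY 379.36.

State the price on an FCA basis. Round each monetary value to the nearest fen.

From CIF to FCA, the seller no longer bears: origin terminal, freight, insurance.
FCA price = 100398.02 − 436.93 − 8752.37 − 379.36 = 90829.36

FCA price: CNY 90829.36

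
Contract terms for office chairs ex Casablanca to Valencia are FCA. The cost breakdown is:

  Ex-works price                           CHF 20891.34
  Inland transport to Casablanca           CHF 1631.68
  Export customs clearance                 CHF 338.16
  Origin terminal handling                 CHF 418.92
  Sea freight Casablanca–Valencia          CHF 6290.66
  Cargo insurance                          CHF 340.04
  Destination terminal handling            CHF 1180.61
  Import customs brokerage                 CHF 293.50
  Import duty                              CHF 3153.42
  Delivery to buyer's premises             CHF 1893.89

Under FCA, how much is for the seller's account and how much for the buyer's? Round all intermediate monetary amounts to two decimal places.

FCA: the seller delivers export-cleared goods to the carrier; the buyer bears costs from that point.
Seller's account: goods 20891.34 + inland to port 1631.68 + export clearance 338.16 = 22861.18
Buyer's account: origin terminal 418.92 + freight 6290.66 + insurance 340.04 + destination terminal 1180.61 + brokerage 293.50 + duty 3153.42 + delivery 1893.89 = 13571.04

Seller: CHF 22861.18; buyer: CHF 13571.04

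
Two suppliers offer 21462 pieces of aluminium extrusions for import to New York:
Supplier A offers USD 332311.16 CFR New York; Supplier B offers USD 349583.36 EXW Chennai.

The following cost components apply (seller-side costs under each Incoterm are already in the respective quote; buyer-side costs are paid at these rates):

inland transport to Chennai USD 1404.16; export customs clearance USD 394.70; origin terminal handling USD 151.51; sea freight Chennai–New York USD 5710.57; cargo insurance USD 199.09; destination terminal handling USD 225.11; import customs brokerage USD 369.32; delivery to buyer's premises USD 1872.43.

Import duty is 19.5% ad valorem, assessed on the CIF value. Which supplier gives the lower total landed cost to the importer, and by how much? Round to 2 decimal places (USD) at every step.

Supplier A is cheaper by USD 29795.10

Supplier A (CFR):
CIF value = CFR price + insurance = 332311.16 + 199.09 = 332510.25
Import duty = 332510.25 × 19.5% = 64839.50
Buyer bears (A): 199.09 + 225.11 + 369.32 + 1872.43 = 2665.95
Landed cost (A) = invoice 332311.16 + 2665.95 + duty 64839.50 = 399816.61
Supplier B (EXW):
CIF value = EXW price + inland to port + export clearance + origin terminal + freight + insurance = 349583.36 + 1404.16 + 394.70 + 151.51 + 5710.57 + 199.09 = 357443.39
Import duty = 357443.39 × 19.5% = 69701.46
Buyer bears (B): 1404.16 + 394.70 + 151.51 + 5710.57 + 199.09 + 225.11 + 369.32 + 1872.43 = 10326.89
Landed cost (B) = invoice 349583.36 + 10326.89 + duty 69701.46 = 429611.71
Difference = |399816.61 − 429611.71| = 29795.10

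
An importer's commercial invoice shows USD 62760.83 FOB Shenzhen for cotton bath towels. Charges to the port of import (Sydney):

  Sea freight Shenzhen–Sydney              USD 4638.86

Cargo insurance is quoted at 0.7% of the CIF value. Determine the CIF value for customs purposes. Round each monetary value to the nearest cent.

CIF value: USD 67874.81

Let C be the CIF value. C = FOB price + freight + 0.7% × C
C − 0.7% × C = 62760.83 + 4638.86
0.993 × C = 67399.69
C = 67399.69 / 0.993 = 67874.81
Insurance premium = 0.7% × 67874.81 = 475.12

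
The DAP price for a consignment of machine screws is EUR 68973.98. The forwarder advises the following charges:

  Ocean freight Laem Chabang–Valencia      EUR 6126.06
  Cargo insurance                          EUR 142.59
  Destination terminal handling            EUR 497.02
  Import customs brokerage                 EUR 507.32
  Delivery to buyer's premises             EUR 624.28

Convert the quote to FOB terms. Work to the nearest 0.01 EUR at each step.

Not relevant to the conversion: brokerage — on the buyer under both terms; not part of either seller's price.
From DAP to FOB, the seller no longer bears: freight, insurance, destination terminal, delivery.
FOB price = 68973.98 − 6126.06 − 142.59 − 497.02 − 624.28 = 61584.03

FOB price: EUR 61584.03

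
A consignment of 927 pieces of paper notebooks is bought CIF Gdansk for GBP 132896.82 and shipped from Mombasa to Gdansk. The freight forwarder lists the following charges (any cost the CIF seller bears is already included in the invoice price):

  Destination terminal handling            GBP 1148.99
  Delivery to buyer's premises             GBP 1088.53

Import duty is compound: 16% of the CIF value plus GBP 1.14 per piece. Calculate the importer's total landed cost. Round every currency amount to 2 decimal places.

CIF: the seller pays costs through ocean freight and marine insurance to the destination port.
The CIF price already equals the CIF value: 132896.82
Ad valorem component: 132896.82 × 16% = 21263.49
Specific component: 927 × 1.14 = 1056.78
Import duty = 21263.49 + 1056.78 = 22320.27
Buyer bears: destination terminal 1148.99 + delivery 1088.53 + duty 22320.27 = 24557.79
Landed cost = invoice 132896.82 + 24557.79 = 157454.61

Total landed cost: GBP 157454.61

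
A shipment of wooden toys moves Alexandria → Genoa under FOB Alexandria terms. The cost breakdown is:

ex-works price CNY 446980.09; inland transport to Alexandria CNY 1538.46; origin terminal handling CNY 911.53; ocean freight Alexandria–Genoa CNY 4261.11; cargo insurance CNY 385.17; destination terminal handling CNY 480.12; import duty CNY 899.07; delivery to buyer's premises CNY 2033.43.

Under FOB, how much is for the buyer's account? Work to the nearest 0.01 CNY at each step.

Buyer's account: CNY 8058.90

FOB: the seller bears costs until goods are on board at the origin port; the buyer bears freight, insurance and all costs thereafter.
Seller's account: goods 446980.09 + inland to port 1538.46 + origin terminal 911.53 = 449430.08
Buyer's account: freight 4261.11 + insurance 385.17 + destination terminal 480.12 + duty 899.07 + delivery 2033.43 = 8058.90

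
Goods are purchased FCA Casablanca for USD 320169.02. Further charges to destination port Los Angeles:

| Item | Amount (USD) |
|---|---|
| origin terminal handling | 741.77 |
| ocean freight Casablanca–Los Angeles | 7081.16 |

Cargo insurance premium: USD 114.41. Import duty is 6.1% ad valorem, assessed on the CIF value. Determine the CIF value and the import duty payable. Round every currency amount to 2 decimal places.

CIF value: USD 328106.36; import duty: USD 20014.49

CIF = FCA price + pre-shipment costs + freight + insurance
CIF = 320169.02 + 741.77 + 7081.16 + 114.41 = 328106.36
Import duty = 328106.36 × 6.1% = 20014.49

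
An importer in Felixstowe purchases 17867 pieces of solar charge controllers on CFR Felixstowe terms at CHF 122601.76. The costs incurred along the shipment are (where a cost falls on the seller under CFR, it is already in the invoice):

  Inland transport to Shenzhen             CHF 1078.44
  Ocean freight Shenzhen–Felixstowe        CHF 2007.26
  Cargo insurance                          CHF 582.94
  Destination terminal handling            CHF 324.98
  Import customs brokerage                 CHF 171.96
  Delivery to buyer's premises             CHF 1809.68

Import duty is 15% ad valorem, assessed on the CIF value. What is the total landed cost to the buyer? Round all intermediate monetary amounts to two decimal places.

CFR: the seller pays costs through ocean freight to the destination port, but not insurance.
Already in the invoice (seller's account under CFR): inland to port, freight — exclude.
CIF value = CFR price + insurance = 122601.76 + 582.94 = 123184.70
Import duty = 123184.70 × 15% = 18477.71
Buyer bears: insurance 582.94 + destination terminal 324.98 + brokerage 171.96 + delivery 1809.68 + duty 18477.71 = 21367.27
Landed cost = invoice 122601.76 + 21367.27 = 143969.03

Total landed cost: CHF 143969.03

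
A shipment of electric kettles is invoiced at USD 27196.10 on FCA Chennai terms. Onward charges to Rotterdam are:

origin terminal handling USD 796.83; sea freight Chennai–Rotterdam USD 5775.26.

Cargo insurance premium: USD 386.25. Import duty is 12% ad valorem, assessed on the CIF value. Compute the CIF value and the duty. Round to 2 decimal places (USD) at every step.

CIF value: USD 34154.44; import duty: USD 4098.53

CIF = FCA price + pre-shipment costs + freight + insurance
CIF = 27196.10 + 796.83 + 5775.26 + 386.25 = 34154.44
Import duty = 34154.44 × 12% = 4098.53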